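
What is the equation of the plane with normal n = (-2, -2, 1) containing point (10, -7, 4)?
d = n·P = (-2)(10) + (-2)(-7) + (1)(4) = -2
Plane: -2x - 2y + z = -2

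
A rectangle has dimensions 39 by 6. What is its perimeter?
Perimeter = 2 * (length + width)
Perimeter = 2 * (39 + 6)
Perimeter = 2 * 45
Perimeter = 90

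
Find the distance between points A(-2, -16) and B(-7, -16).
Using the distance formula: d = sqrt((x₂-x₁)² + (y₂-y₁)²)
dx = (-7) - (-2) = -5
dy = (-16) - (-16) = 0
d = sqrt((-5)² + 0²) = sqrt(25 + 0) = sqrt(25) = 5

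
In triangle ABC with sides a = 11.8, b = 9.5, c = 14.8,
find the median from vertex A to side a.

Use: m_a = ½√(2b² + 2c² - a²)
m_a = ½√(2·9.5² + 2·14.8² - 11.8²)
m_a = ½√(180.5 + 438.08 - 139.24) = ½√479.34 = 10.95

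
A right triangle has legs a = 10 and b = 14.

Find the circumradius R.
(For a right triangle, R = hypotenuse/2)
Hypotenuse c = √(10² + 14²) = √296 = 17.2047
R = c/2 = 8.602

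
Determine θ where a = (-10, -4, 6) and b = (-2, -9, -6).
a·b = 20, |a|² = 152, |b|² = 121
cos θ = 20/√18392 ≈ 0.1475
θ ≈ 81.52°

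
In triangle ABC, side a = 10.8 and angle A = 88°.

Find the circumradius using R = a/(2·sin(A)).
R = a/(2·sin(A)) = 10.8/(2·sin(88°))
R = 10.8/(2·0.999391) = 10.8/1.998782 = 5.403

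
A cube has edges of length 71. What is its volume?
Volume = s³
Volume = 71³
Volume = 357911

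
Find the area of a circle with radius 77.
Area = pi * r²
Area = pi * 77²
Area = pi * 5929
Area = 18626.50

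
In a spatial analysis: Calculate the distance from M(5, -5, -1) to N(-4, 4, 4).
d = √[(-9)² + (9)² + (5)²] = √187 = 13.67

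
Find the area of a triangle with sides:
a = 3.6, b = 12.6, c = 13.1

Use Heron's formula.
s = (a+b+c)/2 = (3.6+12.6+13.1)/2 = 14.65
A = √(s(s-a)(s-b)(s-c)) = √(14.65·11.05·2.05·1.55)
A = √514.382 = 22.68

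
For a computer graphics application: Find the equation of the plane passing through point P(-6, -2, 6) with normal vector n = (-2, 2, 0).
d = n·P = (-2)(-6) + (2)(-2) + (0)(6) = 8
Plane: -2x + 2y = 8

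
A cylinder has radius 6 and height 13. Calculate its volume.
Volume = pi * r² * h
Volume = pi * 6² * 13
Volume = pi * 36 * 13
Volume = pi * 468
Volume = 1470.27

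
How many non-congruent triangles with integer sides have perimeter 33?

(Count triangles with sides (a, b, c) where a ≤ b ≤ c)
With a ≤ b ≤ c and a + b + c = 33, the triangle inequality a + b > c gives c < 33/2, so c ≤ 16.
Iterate a from 1 to ⌊p/3⌋ = 11; for each a, b ranges from a to ⌊(p−a)/2⌋ with c = p − a − b, keeping only c ≥ b.
Triples: (1, 16, 16), (2, 15, 16), (3, 14, 16), …
Count = 27 triangles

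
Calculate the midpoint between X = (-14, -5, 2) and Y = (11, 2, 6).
Midpoint = ((-14+11)/2, (-5+2)/2, (2+6)/2) = (-1.5, -1.5, 4)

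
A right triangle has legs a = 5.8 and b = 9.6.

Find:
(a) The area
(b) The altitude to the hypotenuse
(a) Area = ½ab = ½·5.8·9.6 = 27.84
(b) Hypotenuse c = √(5.8² + 9.6²) = √125.8 = 11.2161
    Area = ½·c·h_c  →  h_c = 2·Area/c = 2·27.84/11.2161 = 4.964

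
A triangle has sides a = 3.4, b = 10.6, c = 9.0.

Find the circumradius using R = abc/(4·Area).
s = (a+b+c)/2 = 11.5
Area = √(s(s-a)(s-b)(s-c)) = √(11.5·8.1·0.9·2.5) = 14.4771
R = abc/(4·Area) = (3.4·10.6·9.0)/(4·14.4771) = 324.36/57.9084 = 5.601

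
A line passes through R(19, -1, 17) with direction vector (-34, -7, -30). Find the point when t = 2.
P(2) = (19 + (-34)(2), -1 + (-7)(2), 17 + (-30)(2)) = (-49, -15, -43)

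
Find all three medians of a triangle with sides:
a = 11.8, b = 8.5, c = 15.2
Using m_x = ½√(2y² + 2z² - x²):
m_a = ½√(2·8.5² + 2·15.2² - 11.8²) = ½√467.34 = 10.81
m_b = ½√(2·11.8² + 2·15.2² - 8.5²) = ½√668.31 = 12.93
m_c = ½√(2·11.8² + 2·8.5² - 15.2²) = ½√191.94 = 6.927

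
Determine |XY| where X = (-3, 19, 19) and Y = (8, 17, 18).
d = √[(11)² + (-2)² + (-1)²] = √126 = 11.22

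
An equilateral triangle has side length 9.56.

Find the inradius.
For an equilateral triangle, r = s/(2√3) where s is the side.
r = 9.56/(2√3) = 9.56/3.464102 = 2.76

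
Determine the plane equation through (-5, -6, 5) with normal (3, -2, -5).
d = n·P = (3)(-5) + (-2)(-6) + (-5)(5) = -28
Plane: 3x - 2y - 5z = -28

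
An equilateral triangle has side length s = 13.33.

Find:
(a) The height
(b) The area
(a) Height h = s·√3/2 = 13.33·√3/2 = 11.54
(b) Area = (√3/4)·s² = (√3/4)·13.33² = (√3/4)·177.689 = 76.94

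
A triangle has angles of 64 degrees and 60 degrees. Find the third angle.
Sum of angles in a triangle = 180 degrees
Third angle = 180 - 64 - 60
Third angle = 56 degrees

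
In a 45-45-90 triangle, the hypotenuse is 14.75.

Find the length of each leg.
In a 45-45-90 triangle, hypotenuse = leg·√2  →  leg = hypotenuse/√2
leg = 14.75/√2 = 10.43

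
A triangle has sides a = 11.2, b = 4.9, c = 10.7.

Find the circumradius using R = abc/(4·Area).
s = (a+b+c)/2 = 13.4
Area = √(s(s-a)(s-b)(s-c)) = √(13.4·2.2·8.5·2.7) = 26.0109
R = abc/(4·Area) = (11.2·4.9·10.7)/(4·26.0109) = 587.216/104.0436 = 5.644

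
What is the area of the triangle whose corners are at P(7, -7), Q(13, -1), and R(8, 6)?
Using the coordinate formula: Area = (1/2)|x₁(y₂-y₃) + x₂(y₃-y₁) + x₃(y₁-y₂)|
Area = (1/2)|7((-1)-6) + 13(6-(-7)) + 8((-7)-(-1))|
Area = (1/2)|7*(-7) + 13*13 + 8*(-6)|
Area = (1/2)|(-49) + 169 + (-48)|
Area = (1/2)*72 = 36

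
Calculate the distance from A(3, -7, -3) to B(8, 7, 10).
d = √[(5)² + (14)² + (13)²] = √390 = 19.75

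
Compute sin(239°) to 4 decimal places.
sin(239 degrees) = -0.8572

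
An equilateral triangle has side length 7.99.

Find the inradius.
For an equilateral triangle, r = s/(2√3) where s is the side.
r = 7.99/(2√3) = 7.99/3.464102 = 2.307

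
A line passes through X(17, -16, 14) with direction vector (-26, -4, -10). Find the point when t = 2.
P(2) = (17 + (-26)(2), -16 + (-4)(2), 14 + (-10)(2)) = (-35, -24, -6)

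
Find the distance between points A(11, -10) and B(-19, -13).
Using the distance formula: d = sqrt((x₂-x₁)² + (y₂-y₁)²)
dx = (-19) - 11 = -30
dy = (-13) - (-10) = -3
d = sqrt((-30)² + (-3)²) = sqrt(900 + 9) = sqrt(909) = 30.15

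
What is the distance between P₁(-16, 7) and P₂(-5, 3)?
Using the distance formula: d = sqrt((x₂-x₁)² + (y₂-y₁)²)
dx = (-5) - (-16) = 11
dy = 3 - 7 = -4
d = sqrt(11² + (-4)²) = sqrt(121 + 16) = sqrt(137) = 11.70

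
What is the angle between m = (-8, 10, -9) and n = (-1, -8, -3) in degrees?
m·n = -45, |m|² = 245, |n|² = 74
cos θ = -45/√18130 ≈ -0.3342
θ ≈ 109.5°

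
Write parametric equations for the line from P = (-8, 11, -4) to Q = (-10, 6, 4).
Direction vector d = Q - P = (-2, -5, 8)
x = -8 - 2t, y = 11 - 5t, z = -4 + 8t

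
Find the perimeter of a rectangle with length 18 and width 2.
Perimeter = 2 * (length + width)
Perimeter = 2 * (18 + 2)
Perimeter = 2 * 20
Perimeter = 40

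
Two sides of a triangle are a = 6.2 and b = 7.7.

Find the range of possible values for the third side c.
By the triangle inequality: |a - b| < c < a + b
|6.2 - 7.7| < c < 6.2 + 7.7
1.5 < c < 13.9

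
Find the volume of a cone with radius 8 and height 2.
Volume = (1/3) * pi * r² * h
Volume = (1/3) * pi * 8² * 2
Volume = (1/3) * pi * 64 * 2
Volume = (1/3) * pi * 128
Volume = 134.04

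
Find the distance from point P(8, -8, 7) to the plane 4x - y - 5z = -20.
d = |4(8) + (-1)(-8) + (-5)(7) - (-20)| / √(4² + (-1)² + (-5)²) = 25/√42 = 3.858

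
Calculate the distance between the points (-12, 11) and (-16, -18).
Using the distance formula: d = sqrt((x₂-x₁)² + (y₂-y₁)²)
dx = (-16) - (-12) = -4
dy = (-18) - 11 = -29
d = sqrt((-4)² + (-29)²) = sqrt(16 + 841) = sqrt(857) = 29.27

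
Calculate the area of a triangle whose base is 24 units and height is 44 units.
Area = (1/2) * base * height
Area = (1/2) * 24 * 44
Area = 528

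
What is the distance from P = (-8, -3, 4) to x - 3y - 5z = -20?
d = |1(-8) + (-3)(-3) + (-5)(4) - (-20)| / √(1² + (-3)² + (-5)²) = 1/√35 = 0.169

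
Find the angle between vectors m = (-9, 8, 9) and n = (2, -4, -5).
m·n = -95, |m|² = 226, |n|² = 45
cos θ = -95/√10170 ≈ -0.942
θ ≈ 160.4°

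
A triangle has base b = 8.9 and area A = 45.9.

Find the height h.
A = ½bh  →  h = 2A/b
h = 2·45.9/8.9 = 10.31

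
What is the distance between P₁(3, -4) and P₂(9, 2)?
Using the distance formula: d = sqrt((x₂-x₁)² + (y₂-y₁)²)
dx = 9 - 3 = 6
dy = 2 - (-4) = 6
d = sqrt(6² + 6²) = sqrt(36 + 36) = sqrt(72) = 8.49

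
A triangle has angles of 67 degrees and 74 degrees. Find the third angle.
Sum of angles in a triangle = 180 degrees
Third angle = 180 - 67 - 74
Third angle = 39 degrees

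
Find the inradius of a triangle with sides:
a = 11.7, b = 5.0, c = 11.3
s = (a+b+c)/2 = (11.7+5.0+11.3)/2 = 14
Area = √(s(s-a)(s-b)(s-c)) = √(14·2.3·9·2.7) = 27.9725
r = Area/s = 27.9725/14 = 1.998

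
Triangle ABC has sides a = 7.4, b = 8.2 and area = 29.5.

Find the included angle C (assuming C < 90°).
Area = ½ab·sin(C)  →  sin(C) = 2·Area/(ab)
sin(C) = 2·29.5/(7.4·8.2) = 0.972314
C = arcsin(0.972314) = 76.49°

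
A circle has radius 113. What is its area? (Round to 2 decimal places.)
Area = pi * r²
Area = pi * 113²
Area = pi * 12769
Area = 40115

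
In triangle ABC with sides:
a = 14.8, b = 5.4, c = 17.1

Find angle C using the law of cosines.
cos(C) = (a² + b² - c²)/(2ab)
cos(C) = (14.8² + 5.4² - 17.1²)/(2·14.8·5.4) = -44.21/159.84 = -0.276589
C = arccos(-0.276589) = 106.1°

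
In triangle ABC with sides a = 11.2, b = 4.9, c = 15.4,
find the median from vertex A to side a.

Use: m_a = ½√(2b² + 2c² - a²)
m_a = ½√(2·4.9² + 2·15.4² - 11.2²)
m_a = ½√(48.02 + 474.32 - 125.44) = ½√396.9 = 9.961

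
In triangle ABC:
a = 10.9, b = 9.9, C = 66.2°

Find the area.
Using A = ½ab·sin(C):
A = ½·10.9·9.9·sin(66.2°) = ½·107.91·0.914960 = 49.37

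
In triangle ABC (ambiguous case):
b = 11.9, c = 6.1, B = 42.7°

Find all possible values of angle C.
sin(C)/c = sin(B)/b  →  sin(C) = c·sin(B)/b = 6.1·sin(42.7°)/11.9 = 0.347628
C₁ = arcsin(0.347628) = 20.34°,  C₂ = 180° - C₁ = 159.66°
Check C₂: A = 180° - 42.7° - 159.66° = -22.36° ≤ 0, rejected
C = 20.34° (one solution)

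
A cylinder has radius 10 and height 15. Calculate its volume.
Volume = pi * r² * h
Volume = pi * 10² * 15
Volume = pi * 100 * 15
Volume = pi * 1500
Volume = 4712.39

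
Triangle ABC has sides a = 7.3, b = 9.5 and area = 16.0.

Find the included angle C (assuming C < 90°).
Area = ½ab·sin(C)  →  sin(C) = 2·Area/(ab)
sin(C) = 2·16.0/(7.3·9.5) = 0.461428
C = arcsin(0.461428) = 27.48°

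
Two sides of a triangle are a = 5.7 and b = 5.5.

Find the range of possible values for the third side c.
By the triangle inequality: |a - b| < c < a + b
|5.7 - 5.5| < c < 5.7 + 5.5
0.2 < c < 11.2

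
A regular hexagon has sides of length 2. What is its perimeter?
Perimeter = number of sides * side length
Perimeter = 6 * 2
Perimeter = 12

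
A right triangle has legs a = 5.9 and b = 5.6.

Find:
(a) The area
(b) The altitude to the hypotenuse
(a) Area = ½ab = ½·5.9·5.6 = 16.52
(b) Hypotenuse c = √(5.9² + 5.6²) = √66.17 = 8.13449
    Area = ½·c·h_c  →  h_c = 2·Area/c = 2·16.52/8.13449 = 4.062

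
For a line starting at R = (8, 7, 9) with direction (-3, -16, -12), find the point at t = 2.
P(2) = (8 + (-3)(2), 7 + (-16)(2), 9 + (-12)(2)) = (2, -25, -15)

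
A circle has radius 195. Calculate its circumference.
Circumference = 2 * pi * r
Circumference = 2 * pi * 195
Circumference = 1225.22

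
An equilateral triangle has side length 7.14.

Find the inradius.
For an equilateral triangle, r = s/(2√3) where s is the side.
r = 7.14/(2√3) = 7.14/3.464102 = 2.061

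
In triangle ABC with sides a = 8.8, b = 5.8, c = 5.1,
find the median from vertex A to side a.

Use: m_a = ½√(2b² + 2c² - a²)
m_a = ½√(2·5.8² + 2·5.1² - 8.8²)
m_a = ½√(67.28 + 52.02 - 77.44) = ½√41.86 = 3.235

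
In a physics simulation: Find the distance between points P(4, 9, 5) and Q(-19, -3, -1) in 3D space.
d = √[(-23)² + (-12)² + (-6)²] = √709 = 26.63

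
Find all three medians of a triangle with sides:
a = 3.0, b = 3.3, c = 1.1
Using m_x = ½√(2y² + 2z² - x²):
m_a = ½√(2·3.3² + 2·1.1² - 3.0²) = ½√15.2 = 1.949
m_b = ½√(2·3.0² + 2·1.1² - 3.3²) = ½√9.53 = 1.544
m_c = ½√(2·3.0² + 2·3.3² - 1.1²) = ½√38.57 = 3.105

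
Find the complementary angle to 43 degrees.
Complementary angles sum to 90 degrees.
Other angle = 90 - 43
Other angle = 47 degrees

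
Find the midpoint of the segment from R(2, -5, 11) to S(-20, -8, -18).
Midpoint = ((2-20)/2, (-5-8)/2, (11-18)/2) = (-9, -6.5, -3.5)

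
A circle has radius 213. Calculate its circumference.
Circumference = 2 * pi * r
Circumference = 2 * pi * 213
Circumference = 1338.32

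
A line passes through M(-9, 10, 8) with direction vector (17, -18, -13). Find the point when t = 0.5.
P(0.5) = (-9 + 17(0.5), 10 + (-18)(0.5), 8 + (-13)(0.5)) = (-0.5, 1, 1.5)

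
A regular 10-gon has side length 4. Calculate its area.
For a regular 10-gon with side length s = 4:
Apothem a = s / (2*tan(pi/10)) = 4 / (2*tan(pi/10)) ≈ 6.1554
Perimeter P = 10 * 4 = 40
Area = (1/2) * P * a = (1/2) * 40 * 6.1554 = 123.11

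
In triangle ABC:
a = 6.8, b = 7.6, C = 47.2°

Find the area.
Using A = ½ab·sin(C):
A = ½·6.8·7.6·sin(47.2°) = ½·51.68·0.733730 = 18.96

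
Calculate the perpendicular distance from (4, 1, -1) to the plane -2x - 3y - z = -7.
d = |(-2)(4) + (-3)(1) + (-1)(-1) - (-7)| / √((-2)² + (-3)² + (-1)²) = 3/√14 = 0.8018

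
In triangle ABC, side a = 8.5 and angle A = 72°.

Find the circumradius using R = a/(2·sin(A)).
R = a/(2·sin(A)) = 8.5/(2·sin(72°))
R = 8.5/(2·0.951057) = 8.5/1.902113 = 4.469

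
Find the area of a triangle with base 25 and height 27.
Area = (1/2) * base * height
Area = (1/2) * 25 * 27
Area = 337.50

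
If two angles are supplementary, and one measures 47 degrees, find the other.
Supplementary angles sum to 180 degrees.
Other angle = 180 - 47
Other angle = 133 degrees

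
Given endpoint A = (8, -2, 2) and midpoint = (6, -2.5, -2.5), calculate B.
B = (2×6 - 8, 2×(-2.5) - (-2), 2×(-2.5) - 2) = (4, -3, -7)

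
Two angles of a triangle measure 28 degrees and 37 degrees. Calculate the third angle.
Sum of angles in a triangle = 180 degrees
Third angle = 180 - 28 - 37
Third angle = 115 degrees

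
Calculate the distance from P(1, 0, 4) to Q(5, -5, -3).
d = √[(4)² + (-5)² + (-7)²] = √90 = 9.487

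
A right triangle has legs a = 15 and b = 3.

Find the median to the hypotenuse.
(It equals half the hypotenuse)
Hypotenuse c = √(15² + 3²) = √234 = 15.2971
Median to hypotenuse = c/2 = 7.649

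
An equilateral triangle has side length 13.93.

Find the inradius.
For an equilateral triangle, r = s/(2√3) where s is the side.
r = 13.93/(2√3) = 13.93/3.464102 = 4.021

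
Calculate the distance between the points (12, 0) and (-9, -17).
Using the distance formula: d = sqrt((x₂-x₁)² + (y₂-y₁)²)
dx = (-9) - 12 = -21
dy = (-17) - 0 = -17
d = sqrt((-21)² + (-17)²) = sqrt(441 + 289) = sqrt(730) = 27.02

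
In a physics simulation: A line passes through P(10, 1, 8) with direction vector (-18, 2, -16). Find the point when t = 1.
P(1) = (10 + (-18)(1), 1 + 2(1), 8 + (-16)(1)) = (-8, 3, -8)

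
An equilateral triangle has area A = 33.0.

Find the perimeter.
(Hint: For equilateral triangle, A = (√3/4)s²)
A = (√3/4)s²  →  s² = 4A/√3 = 4·33.0/√3 = 76.2102
s = 8.72985
Perimeter = 3s = 26.19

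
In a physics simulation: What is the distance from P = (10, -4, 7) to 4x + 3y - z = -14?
d = |4(10) + 3(-4) + (-1)(7) - (-14)| / √(4² + 3² + (-1)²) = 35/√26 = 6.864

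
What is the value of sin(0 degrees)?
sin(0 degrees) = 0
Decimal approximation: 0.0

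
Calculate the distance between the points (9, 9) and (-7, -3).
Using the distance formula: d = sqrt((x₂-x₁)² + (y₂-y₁)²)
dx = (-7) - 9 = -16
dy = (-3) - 9 = -12
d = sqrt((-16)² + (-12)²) = sqrt(256 + 144) = sqrt(400) = 20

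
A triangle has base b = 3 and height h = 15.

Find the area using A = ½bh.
A = ½·3·15 = 22.5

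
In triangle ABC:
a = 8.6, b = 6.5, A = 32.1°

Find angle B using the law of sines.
sin(B)/b = sin(A)/a
sin(B) = b·sin(A)/a = 6.5·sin(32.1°)/8.6 = 0.401638
B = arcsin(0.401638) = 23.68°  (b ≤ a, so B ≤ A and the acute solution is unique)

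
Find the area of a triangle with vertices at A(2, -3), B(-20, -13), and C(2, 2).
Using the coordinate formula: Area = (1/2)|x₁(y₂-y₃) + x₂(y₃-y₁) + x₃(y₁-y₂)|
Area = (1/2)|2((-13)-2) + (-20)(2-(-3)) + 2((-3)-(-13))|
Area = (1/2)|2*(-15) + (-20)*5 + 2*10|
Area = (1/2)|(-30) + (-100) + 20|
Area = (1/2)*110 = 55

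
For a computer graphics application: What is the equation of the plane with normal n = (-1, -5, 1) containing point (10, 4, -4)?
d = n·P = (-1)(10) + (-5)(4) + (1)(-4) = -34
Plane: -x - 5y + z = -34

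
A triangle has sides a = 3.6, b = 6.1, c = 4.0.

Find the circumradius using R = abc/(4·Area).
s = (a+b+c)/2 = 6.85
Area = √(s(s-a)(s-b)(s-c)) = √(6.85·3.25·0.75·2.85) = 6.89827
R = abc/(4·Area) = (3.6·6.1·4.0)/(4·6.89827) = 87.84/27.59308 = 3.183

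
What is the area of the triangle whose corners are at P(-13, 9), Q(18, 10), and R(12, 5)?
Using the coordinate formula: Area = (1/2)|x₁(y₂-y₃) + x₂(y₃-y₁) + x₃(y₁-y₂)|
Area = (1/2)|(-13)(10-5) + 18(5-9) + 12(9-10)|
Area = (1/2)|(-13)*5 + 18*(-4) + 12*(-1)|
Area = (1/2)|(-65) + (-72) + (-12)|
Area = (1/2)*149 = 74.50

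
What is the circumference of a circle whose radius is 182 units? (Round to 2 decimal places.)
Circumference = 2 * pi * r
Circumference = 2 * pi * 182
Circumference = 1143.54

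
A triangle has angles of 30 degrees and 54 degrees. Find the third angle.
Sum of angles in a triangle = 180 degrees
Third angle = 180 - 30 - 54
Third angle = 96 degrees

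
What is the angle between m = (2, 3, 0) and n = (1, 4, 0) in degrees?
m·n = 14, |m|² = 13, |n|² = 17
cos θ = 14/√221 ≈ 0.9417
θ ≈ 19.65°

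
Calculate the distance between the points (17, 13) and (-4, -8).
Using the distance formula: d = sqrt((x₂-x₁)² + (y₂-y₁)²)
dx = (-4) - 17 = -21
dy = (-8) - 13 = -21
d = sqrt((-21)² + (-21)²) = sqrt(441 + 441) = sqrt(882) = 29.70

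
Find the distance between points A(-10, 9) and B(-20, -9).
Using the distance formula: d = sqrt((x₂-x₁)² + (y₂-y₁)²)
dx = (-20) - (-10) = -10
dy = (-9) - 9 = -18
d = sqrt((-10)² + (-18)²) = sqrt(100 + 324) = sqrt(424) = 20.59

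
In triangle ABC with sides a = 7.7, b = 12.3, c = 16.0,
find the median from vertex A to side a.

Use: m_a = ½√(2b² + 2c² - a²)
m_a = ½√(2·12.3² + 2·16.0² - 7.7²)
m_a = ½√(302.58 + 512 - 59.29) = ½√755.29 = 13.74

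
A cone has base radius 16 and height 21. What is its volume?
Volume = (1/3) * pi * r² * h
Volume = (1/3) * pi * 16² * 21
Volume = (1/3) * pi * 256 * 21
Volume = (1/3) * pi * 5376
Volume = 5629.73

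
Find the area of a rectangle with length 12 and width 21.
Area = length * width
Area = 12 * 21
Area = 252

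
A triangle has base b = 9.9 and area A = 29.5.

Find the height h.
A = ½bh  →  h = 2A/b
h = 2·29.5/9.9 = 5.96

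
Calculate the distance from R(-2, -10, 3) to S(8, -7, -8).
d = √[(10)² + (3)² + (-11)²] = √230 = 15.17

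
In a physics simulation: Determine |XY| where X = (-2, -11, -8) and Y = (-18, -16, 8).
d = √[(-16)² + (-5)² + (16)²] = √537 = 23.17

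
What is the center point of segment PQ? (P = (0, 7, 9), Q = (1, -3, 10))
Midpoint = ((0+1)/2, (7-3)/2, (9+10)/2) = (0.5, 2, 9.5)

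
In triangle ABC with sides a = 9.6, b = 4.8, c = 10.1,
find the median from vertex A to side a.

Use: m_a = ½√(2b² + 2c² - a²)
m_a = ½√(2·4.8² + 2·10.1² - 9.6²)
m_a = ½√(46.08 + 204.02 - 92.16) = ½√157.94 = 6.284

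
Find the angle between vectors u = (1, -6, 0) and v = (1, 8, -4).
u·v = -47, |u|² = 37, |v|² = 81
cos θ = -47/√2997 ≈ -0.8585
θ ≈ 149.2°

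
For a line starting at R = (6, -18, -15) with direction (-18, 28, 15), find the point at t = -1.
P(-1) = (6 + (-18)(-1), -18 + 28(-1), -15 + 15(-1)) = (24, -46, -30)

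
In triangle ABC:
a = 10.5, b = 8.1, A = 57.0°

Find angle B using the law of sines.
sin(B)/b = sin(A)/a
sin(B) = b·sin(A)/a = 8.1·sin(57.0°)/10.5 = 0.646974
B = arcsin(0.646974) = 40.31°  (b ≤ a, so B ≤ A and the acute solution is unique)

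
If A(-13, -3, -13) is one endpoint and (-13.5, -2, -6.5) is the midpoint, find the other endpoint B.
B = (2×(-13.5) - (-13), 2×(-2) - (-3), 2×(-6.5) - (-13)) = (-14, -1, 0)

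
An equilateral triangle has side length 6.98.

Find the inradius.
For an equilateral triangle, r = s/(2√3) where s is the side.
r = 6.98/(2√3) = 6.98/3.464102 = 2.015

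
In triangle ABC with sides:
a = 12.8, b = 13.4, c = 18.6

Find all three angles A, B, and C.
By the law of cosines:
cos(A) = (b² + c² - a²)/(2bc) = 0.725566  →  A = 43.48°
cos(B) = (a² + c² - b²)/(2ac) = 0.693548  →  B = 46.09°
cos(C) = (a² + b² - c²)/(2ab) = -0.007463  →  C = 90.43°
Check: A + B + C = 180.0° ✓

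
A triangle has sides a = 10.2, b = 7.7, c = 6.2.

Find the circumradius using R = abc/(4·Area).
s = (a+b+c)/2 = 12.05
Area = √(s(s-a)(s-b)(s-c)) = √(12.05·1.85·4.35·5.85) = 23.8178
R = abc/(4·Area) = (10.2·7.7·6.2)/(4·23.8178) = 486.948/95.2712 = 5.111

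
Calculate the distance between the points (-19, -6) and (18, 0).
Using the distance formula: d = sqrt((x₂-x₁)² + (y₂-y₁)²)
dx = 18 - (-19) = 37
dy = 0 - (-6) = 6
d = sqrt(37² + 6²) = sqrt(1369 + 36) = sqrt(1405) = 37.48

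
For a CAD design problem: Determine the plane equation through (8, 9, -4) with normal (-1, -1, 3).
d = n·P = (-1)(8) + (-1)(9) + (3)(-4) = -29
Plane: -x - y + 3z = -29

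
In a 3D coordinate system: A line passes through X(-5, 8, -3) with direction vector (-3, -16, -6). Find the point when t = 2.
P(2) = (-5 + (-3)(2), 8 + (-16)(2), -3 + (-6)(2)) = (-11, -24, -15)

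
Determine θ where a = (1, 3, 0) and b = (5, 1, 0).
a·b = 8, |a|² = 10, |b|² = 26
cos θ = 8/√260 ≈ 0.4961
θ ≈ 60.26°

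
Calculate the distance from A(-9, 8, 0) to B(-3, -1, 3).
d = √[(6)² + (-9)² + (3)²] = √126 = 11.22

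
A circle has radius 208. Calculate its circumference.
Circumference = 2 * pi * r
Circumference = 2 * pi * 208
Circumference = 1306.90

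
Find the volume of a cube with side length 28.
Volume = s³
Volume = 28³
Volume = 21952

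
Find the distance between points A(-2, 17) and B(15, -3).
Using the distance formula: d = sqrt((x₂-x₁)² + (y₂-y₁)²)
dx = 15 - (-2) = 17
dy = (-3) - 17 = -20
d = sqrt(17² + (-20)²) = sqrt(289 + 400) = sqrt(689) = 26.25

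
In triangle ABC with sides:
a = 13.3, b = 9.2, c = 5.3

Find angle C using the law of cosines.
cos(C) = (a² + b² - c²)/(2ab)
cos(C) = (13.3² + 9.2² - 5.3²)/(2·13.3·9.2) = 233.44/244.72 = 0.953907
C = arccos(0.953907) = 17.46°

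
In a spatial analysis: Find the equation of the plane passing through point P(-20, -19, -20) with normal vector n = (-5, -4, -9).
d = n·P = (-5)(-20) + (-4)(-19) + (-9)(-20) = 356
Plane: -5x - 4y - 9z = 356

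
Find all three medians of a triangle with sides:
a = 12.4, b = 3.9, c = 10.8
Using m_x = ½√(2y² + 2z² - x²):
m_a = ½√(2·3.9² + 2·10.8² - 12.4²) = ½√109.94 = 5.243
m_b = ½√(2·12.4² + 2·10.8² - 3.9²) = ½√525.59 = 11.46
m_c = ½√(2·12.4² + 2·3.9² - 10.8²) = ½√221.3 = 7.438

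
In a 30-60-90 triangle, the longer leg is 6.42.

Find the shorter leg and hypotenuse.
In a 30-60-90 triangle, sides are in ratio 1 : √3 : 2.
Long leg = short leg·√3  →  short leg = 6.42/√3 = 3.707
Hypotenuse = 2·(short leg) = 2·6.42/√3 = 7.413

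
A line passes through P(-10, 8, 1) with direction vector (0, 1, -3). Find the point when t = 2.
P(2) = (-10 + 0(2), 8 + 1(2), 1 + (-3)(2)) = (-10, 10, -5)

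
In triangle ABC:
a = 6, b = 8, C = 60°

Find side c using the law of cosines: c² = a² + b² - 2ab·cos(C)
c² = 6² + 8² - 2·6·8·cos(60°)
c² = 36 + 64 - 96·0.5000 = 52
c = √52 = 7.211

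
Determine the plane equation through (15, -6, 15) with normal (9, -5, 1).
d = n·P = (9)(15) + (-5)(-6) + (1)(15) = 180
Plane: 9x - 5y + z = 180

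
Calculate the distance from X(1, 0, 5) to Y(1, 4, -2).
d = √[(0)² + (4)² + (-7)²] = √65 = 8.062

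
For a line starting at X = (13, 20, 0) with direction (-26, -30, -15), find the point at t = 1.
P(1) = (13 + (-26)(1), 20 + (-30)(1), 0 + (-15)(1)) = (-13, -10, -15)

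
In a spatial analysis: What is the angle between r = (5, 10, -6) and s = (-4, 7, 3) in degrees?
r·s = 32, |r|² = 161, |s|² = 74
cos θ = 32/√11914 ≈ 0.2932
θ ≈ 72.95°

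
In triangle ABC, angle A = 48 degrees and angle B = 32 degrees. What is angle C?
Sum of angles in a triangle = 180 degrees
Third angle = 180 - 48 - 32
Third angle = 100 degrees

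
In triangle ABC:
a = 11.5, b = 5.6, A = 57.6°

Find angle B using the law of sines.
sin(B)/b = sin(A)/a
sin(B) = b·sin(A)/a = 5.6·sin(57.6°)/11.5 = 0.411151
B = arcsin(0.411151) = 24.28°  (b ≤ a, so B ≤ A and the acute solution is unique)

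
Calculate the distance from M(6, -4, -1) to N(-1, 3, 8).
d = √[(-7)² + (7)² + (9)²] = √179 = 13.38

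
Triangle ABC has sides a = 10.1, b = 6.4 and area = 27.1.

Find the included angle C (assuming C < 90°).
Area = ½ab·sin(C)  →  sin(C) = 2·Area/(ab)
sin(C) = 2·27.1/(10.1·6.4) = 0.838490
C = arcsin(0.838490) = 56.98°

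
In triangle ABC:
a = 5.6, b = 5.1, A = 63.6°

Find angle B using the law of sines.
sin(B)/b = sin(A)/a
sin(B) = b·sin(A)/a = 5.1·sin(63.6°)/5.6 = 0.815737
B = arcsin(0.815737) = 54.66°  (b ≤ a, so B ≤ A and the acute solution is unique)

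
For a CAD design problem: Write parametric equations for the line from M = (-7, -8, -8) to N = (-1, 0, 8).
Direction vector d = N - M = (6, 8, 16)
x = -7 + 6t, y = -8 + 8t, z = -8 + 16t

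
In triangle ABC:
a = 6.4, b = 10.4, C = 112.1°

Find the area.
Using A = ½ab·sin(C):
A = ½·6.4·10.4·sin(112.1°) = ½·66.56·0.926529 = 30.83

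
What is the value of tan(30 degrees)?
tan(30 degrees) = sqrt(3)/3
Decimal approximation: 0.5774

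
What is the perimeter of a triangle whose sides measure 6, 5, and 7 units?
Perimeter = sum of all sides
Perimeter = 6 + 5 + 7
Perimeter = 18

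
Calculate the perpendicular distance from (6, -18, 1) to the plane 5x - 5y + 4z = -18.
d = |5(6) + (-5)(-18) + 4(1) - (-18)| / √(5² + (-5)² + 4²) = 142/√66 = 17.48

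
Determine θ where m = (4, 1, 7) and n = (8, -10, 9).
m·n = 85, |m|² = 66, |n|² = 245
cos θ = 85/√16170 ≈ 0.6684
θ ≈ 48.05°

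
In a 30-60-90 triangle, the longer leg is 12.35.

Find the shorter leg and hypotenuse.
In a 30-60-90 triangle, sides are in ratio 1 : √3 : 2.
Long leg = short leg·√3  →  short leg = 12.35/√3 = 7.13
Hypotenuse = 2·(short leg) = 2·12.35/√3 = 14.26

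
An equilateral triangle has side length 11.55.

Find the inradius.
For an equilateral triangle, r = s/(2√3) where s is the side.
r = 11.55/(2√3) = 11.55/3.464102 = 3.334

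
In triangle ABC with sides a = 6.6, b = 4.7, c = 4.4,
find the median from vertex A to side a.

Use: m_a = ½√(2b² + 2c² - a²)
m_a = ½√(2·4.7² + 2·4.4² - 6.6²)
m_a = ½√(44.18 + 38.72 - 43.56) = ½√39.34 = 3.136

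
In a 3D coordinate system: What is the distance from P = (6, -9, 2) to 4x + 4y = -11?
d = |4(6) + 4(-9) + 0(2) - (-11)| / √(4² + 4² + 0²) = 1/√32 = 0.1768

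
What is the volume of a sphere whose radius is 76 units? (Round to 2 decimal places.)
Volume = (4/3) * pi * r³
Volume = (4/3) * pi * 76³
Volume = (4/3) * pi * 438976
Volume = 1838778.37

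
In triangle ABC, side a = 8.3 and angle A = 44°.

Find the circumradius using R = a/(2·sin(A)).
R = a/(2·sin(A)) = 8.3/(2·sin(44°))
R = 8.3/(2·0.694658) = 8.3/1.389317 = 5.974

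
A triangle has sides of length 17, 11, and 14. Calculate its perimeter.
Perimeter = sum of all sides
Perimeter = 17 + 11 + 14
Perimeter = 42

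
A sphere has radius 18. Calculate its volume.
Volume = (4/3) * pi * r³
Volume = (4/3) * pi * 18³
Volume = (4/3) * pi * 5832
Volume = 24429.02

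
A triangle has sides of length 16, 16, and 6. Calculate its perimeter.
Perimeter = sum of all sides
Perimeter = 16 + 16 + 6
Perimeter = 38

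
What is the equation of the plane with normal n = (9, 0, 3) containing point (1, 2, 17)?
d = n·P = (9)(1) + (0)(2) + (3)(17) = 60
Plane: 9x + 3z = 60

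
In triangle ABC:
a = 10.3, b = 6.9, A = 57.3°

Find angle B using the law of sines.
sin(B)/b = sin(A)/a
sin(B) = b·sin(A)/a = 6.9·sin(57.3°)/10.3 = 0.563731
B = arcsin(0.563731) = 34.31°  (b ≤ a, so B ≤ A and the acute solution is unique)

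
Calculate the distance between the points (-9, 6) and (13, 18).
Using the distance formula: d = sqrt((x₂-x₁)² + (y₂-y₁)²)
dx = 13 - (-9) = 22
dy = 18 - 6 = 12
d = sqrt(22² + 12²) = sqrt(484 + 144) = sqrt(628) = 25.06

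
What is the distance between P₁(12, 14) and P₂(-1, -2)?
Using the distance formula: d = sqrt((x₂-x₁)² + (y₂-y₁)²)
dx = (-1) - 12 = -13
dy = (-2) - 14 = -16
d = sqrt((-13)² + (-16)²) = sqrt(169 + 256) = sqrt(425) = 20.62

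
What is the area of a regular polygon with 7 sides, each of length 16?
For a regular 7-gon with side length s = 16:
Apothem a = s / (2*tan(pi/7)) = 16 / (2*tan(pi/7)) ≈ 16.6122
Perimeter P = 7 * 16 = 112
Area = (1/2) * P * a = (1/2) * 112 * 16.6122 = 930.28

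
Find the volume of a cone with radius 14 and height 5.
Volume = (1/3) * pi * r² * h
Volume = (1/3) * pi * 14² * 5
Volume = (1/3) * pi * 196 * 5
Volume = (1/3) * pi * 980
Volume = 1026.25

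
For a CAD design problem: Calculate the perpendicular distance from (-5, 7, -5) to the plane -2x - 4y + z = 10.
d = |(-2)(-5) + (-4)(7) + 1(-5) - (10)| / √((-2)² + (-4)² + 1²) = 33/√21 = 7.201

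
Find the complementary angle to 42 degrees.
Complementary angles sum to 90 degrees.
Other angle = 90 - 42
Other angle = 48 degrees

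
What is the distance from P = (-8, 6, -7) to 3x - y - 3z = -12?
d = |3(-8) + (-1)(6) + (-3)(-7) - (-12)| / √(3² + (-1)² + (-3)²) = 3/√19 = 0.6882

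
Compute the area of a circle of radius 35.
Area = pi * r²
Area = pi * 35²
Area = pi * 1225
Area = 3848.45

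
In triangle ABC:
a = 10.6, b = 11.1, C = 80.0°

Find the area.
Using A = ½ab·sin(C):
A = ½·10.6·11.1·sin(80.0°) = ½·117.66·0.984808 = 57.94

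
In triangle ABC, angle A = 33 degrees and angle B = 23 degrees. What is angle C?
Sum of angles in a triangle = 180 degrees
Third angle = 180 - 33 - 23
Third angle = 124 degrees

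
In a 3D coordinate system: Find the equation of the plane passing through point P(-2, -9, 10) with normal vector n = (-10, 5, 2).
d = n·P = (-10)(-2) + (5)(-9) + (2)(10) = -5
Plane: -10x + 5y + 2z = -5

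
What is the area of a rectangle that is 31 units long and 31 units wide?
Area = length * width
Area = 31 * 31
Area = 961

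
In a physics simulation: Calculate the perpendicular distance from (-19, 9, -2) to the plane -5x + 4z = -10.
d = |(-5)(-19) + 0(9) + 4(-2) - (-10)| / √((-5)² + 0² + 4²) = 97/√41 = 15.15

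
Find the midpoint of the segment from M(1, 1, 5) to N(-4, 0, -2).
Midpoint = ((1-4)/2, (1+0)/2, (5-2)/2) = (-1.5, 0.5, 1.5)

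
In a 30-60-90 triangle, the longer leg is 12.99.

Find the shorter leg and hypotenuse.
In a 30-60-90 triangle, sides are in ratio 1 : √3 : 2.
Long leg = short leg·√3  →  short leg = 12.99/√3 = 7.5
Hypotenuse = 2·(short leg) = 2·12.99/√3 = 15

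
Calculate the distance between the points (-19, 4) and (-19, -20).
Using the distance formula: d = sqrt((x₂-x₁)² + (y₂-y₁)²)
dx = (-19) - (-19) = 0
dy = (-20) - 4 = -24
d = sqrt(0² + (-24)²) = sqrt(0 + 576) = sqrt(576) = 24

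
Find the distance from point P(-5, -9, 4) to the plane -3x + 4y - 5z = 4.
d = |(-3)(-5) + 4(-9) + (-5)(4) - (4)| / √((-3)² + 4² + (-5)²) = 45/√50 = 6.364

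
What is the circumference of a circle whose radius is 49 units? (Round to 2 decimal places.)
Circumference = 2 * pi * r
Circumference = 2 * pi * 49
Circumference = 307.88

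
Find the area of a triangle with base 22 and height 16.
Area = (1/2) * base * height
Area = (1/2) * 22 * 16
Area = 176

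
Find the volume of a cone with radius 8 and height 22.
Volume = (1/3) * pi * r² * h
Volume = (1/3) * pi * 8² * 22
Volume = (1/3) * pi * 64 * 22
Volume = (1/3) * pi * 1408
Volume = 1474.45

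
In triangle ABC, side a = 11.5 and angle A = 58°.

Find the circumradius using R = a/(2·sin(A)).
R = a/(2·sin(A)) = 11.5/(2·sin(58°))
R = 11.5/(2·0.848048) = 11.5/1.696096 = 6.78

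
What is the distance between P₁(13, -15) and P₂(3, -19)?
Using the distance formula: d = sqrt((x₂-x₁)² + (y₂-y₁)²)
dx = 3 - 13 = -10
dy = (-19) - (-15) = -4
d = sqrt((-10)² + (-4)²) = sqrt(100 + 16) = sqrt(116) = 10.77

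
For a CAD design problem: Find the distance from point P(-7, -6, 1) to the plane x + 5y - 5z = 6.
d = |1(-7) + 5(-6) + (-5)(1) - (6)| / √(1² + 5² + (-5)²) = 48/√51 = 6.721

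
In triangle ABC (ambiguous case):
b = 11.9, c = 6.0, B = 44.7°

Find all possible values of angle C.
sin(C)/c = sin(B)/b  →  sin(C) = c·sin(B)/b = 6.0·sin(44.7°)/11.9 = 0.354653
C₁ = arcsin(0.354653) = 20.77°,  C₂ = 180° - C₁ = 159.23°
Check C₂: A = 180° - 44.7° - 159.23° = -23.93° ≤ 0, rejected
C = 20.77° (one solution)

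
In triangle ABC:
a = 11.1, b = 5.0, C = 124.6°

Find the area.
Using A = ½ab·sin(C):
A = ½·11.1·5.0·sin(124.6°) = ½·55.5·0.823136 = 22.84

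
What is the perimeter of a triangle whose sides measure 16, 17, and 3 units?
Perimeter = sum of all sides
Perimeter = 16 + 17 + 3
Perimeter = 36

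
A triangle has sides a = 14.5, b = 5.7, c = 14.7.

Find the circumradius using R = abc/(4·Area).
s = (a+b+c)/2 = 17.45
Area = √(s(s-a)(s-b)(s-c)) = √(17.45·2.95·11.75·2.75) = 40.7844
R = abc/(4·Area) = (14.5·5.7·14.7)/(4·40.7844) = 1214.955/163.1376 = 7.447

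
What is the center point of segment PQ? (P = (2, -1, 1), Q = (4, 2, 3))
Midpoint = ((2+4)/2, (-1+2)/2, (1+3)/2) = (3, 0.5, 2)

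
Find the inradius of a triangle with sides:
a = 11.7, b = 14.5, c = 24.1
s = (a+b+c)/2 = (11.7+14.5+24.1)/2 = 25.15
Area = √(s(s-a)(s-b)(s-c)) = √(25.15·13.45·10.65·1.05) = 61.5035
r = Area/s = 61.5035/25.15 = 2.445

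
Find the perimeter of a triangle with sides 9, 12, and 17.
Perimeter = sum of all sides
Perimeter = 9 + 12 + 17
Perimeter = 38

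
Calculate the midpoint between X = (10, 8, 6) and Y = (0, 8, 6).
Midpoint = ((10+0)/2, (8+8)/2, (6+6)/2) = (5, 8, 6)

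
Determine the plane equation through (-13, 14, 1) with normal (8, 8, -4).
d = n·P = (8)(-13) + (8)(14) + (-4)(1) = 4
Plane: 8x + 8y - 4z = 4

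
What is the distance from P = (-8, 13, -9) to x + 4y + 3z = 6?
d = |1(-8) + 4(13) + 3(-9) - (6)| / √(1² + 4² + 3²) = 11/√26 = 2.157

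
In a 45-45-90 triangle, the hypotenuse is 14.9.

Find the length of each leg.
In a 45-45-90 triangle, hypotenuse = leg·√2  →  leg = hypotenuse/√2
leg = 14.9/√2 = 10.54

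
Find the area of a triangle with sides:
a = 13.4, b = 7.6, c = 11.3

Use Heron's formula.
s = (a+b+c)/2 = (13.4+7.6+11.3)/2 = 16.15
A = √(s(s-a)(s-b)(s-c)) = √(16.15·2.75·8.55·4.85)
A = √1841.68 = 42.91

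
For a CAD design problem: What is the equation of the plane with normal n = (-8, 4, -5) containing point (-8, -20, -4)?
d = n·P = (-8)(-8) + (4)(-20) + (-5)(-4) = 4
Plane: -8x + 4y - 5z = 4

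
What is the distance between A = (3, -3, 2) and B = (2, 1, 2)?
d = √[(-1)² + (4)² + (0)²] = √17 = 4.123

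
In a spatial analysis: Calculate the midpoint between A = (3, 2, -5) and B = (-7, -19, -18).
Midpoint = ((3-7)/2, (2-19)/2, (-5-18)/2) = (-2, -8.5, -11.5)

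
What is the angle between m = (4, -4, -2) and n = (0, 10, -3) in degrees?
m·n = -34, |m|² = 36, |n|² = 109
cos θ = -34/√3924 ≈ -0.5428
θ ≈ 122.9°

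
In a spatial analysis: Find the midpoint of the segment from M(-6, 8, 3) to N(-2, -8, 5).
Midpoint = ((-6-2)/2, (8-8)/2, (3+5)/2) = (-4, 0, 4)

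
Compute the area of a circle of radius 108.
Area = pi * r²
Area = pi * 108²
Area = pi * 11664
Area = 36643.54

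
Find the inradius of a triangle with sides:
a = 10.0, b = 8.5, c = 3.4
s = (a+b+c)/2 = (10.0+8.5+3.4)/2 = 10.95
Area = √(s(s-a)(s-b)(s-c)) = √(10.95·0.95·2.45·7.55) = 13.8716
r = Area/s = 13.8716/10.95 = 1.267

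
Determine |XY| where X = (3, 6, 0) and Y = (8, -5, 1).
d = √[(5)² + (-11)² + (1)²] = √147 = 12.12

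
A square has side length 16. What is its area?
Area = s²
Area = 16²
Area = 256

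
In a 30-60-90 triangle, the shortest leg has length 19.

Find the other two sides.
Long leg = 19√3 = 32.91, Hypotenuse = 38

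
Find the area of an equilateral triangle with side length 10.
Area = (sqrt(3)/4) * s²
Area = (sqrt(3)/4) * 10²
Area = (sqrt(3)/4) * 100
Area = 43.30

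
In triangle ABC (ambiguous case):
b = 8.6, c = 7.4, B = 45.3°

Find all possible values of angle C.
sin(C)/c = sin(B)/b  →  sin(C) = c·sin(B)/b = 7.4·sin(45.3°)/8.6 = 0.611618
C₁ = arcsin(0.611618) = 37.71°,  C₂ = 180° - C₁ = 142.29°
Check C₂: A = 180° - 45.3° - 142.29° = -7.59° ≤ 0, rejected
C = 37.71° (one solution)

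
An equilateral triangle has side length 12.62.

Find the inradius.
For an equilateral triangle, r = s/(2√3) where s is the side.
r = 12.62/(2√3) = 12.62/3.464102 = 3.643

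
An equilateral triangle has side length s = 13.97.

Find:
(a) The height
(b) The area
(a) Height h = s·√3/2 = 13.97·√3/2 = 12.1
(b) Area = (√3/4)·s² = (√3/4)·13.97² = (√3/4)·195.161 = 84.51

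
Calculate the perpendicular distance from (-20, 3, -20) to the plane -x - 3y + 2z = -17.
d = |(-1)(-20) + (-3)(3) + 2(-20) - (-17)| / √((-1)² + (-3)² + 2²) = 12/√14 = 3.207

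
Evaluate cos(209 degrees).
cos(209 degrees) = -0.8746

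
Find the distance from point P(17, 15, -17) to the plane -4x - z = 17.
d = |(-4)(17) + 0(15) + (-1)(-17) - (17)| / √((-4)² + 0² + (-1)²) = 68/√17 = 16.49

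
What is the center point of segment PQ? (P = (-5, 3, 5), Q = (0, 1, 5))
Midpoint = ((-5+0)/2, (3+1)/2, (5+5)/2) = (-2.5, 2, 5)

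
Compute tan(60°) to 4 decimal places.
tan(60 degrees) = sqrt(3)
Decimal approximation: 1.7321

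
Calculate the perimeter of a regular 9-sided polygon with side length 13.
Perimeter = number of sides * side length
Perimeter = 9 * 13
Perimeter = 117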